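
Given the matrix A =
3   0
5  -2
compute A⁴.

[[81, 0], [65, 16]]

tr A = 1 and det A = -6, so the characteristic polynomial is λ² − (1)λ + (-6) with roots -2 and 3.
Eigenvectors give P = [[0, 1], [-1, 1]] with P⁻¹ = [[1, -1], [1, 0]], and A = P·diag(-2, 3)·P⁻¹.
Then A⁴ = P·diag(16, 81)·P⁻¹ = [[0, 81], [-16, 81]] · [[1, -1], [1, 0]] = [[81, 0], [65, 16]].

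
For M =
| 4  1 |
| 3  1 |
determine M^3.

[[91, 24], [72, 19]]

M^2 = [[19, 5], [15, 4]]
M^3 = [[91, 24], [72, 19]]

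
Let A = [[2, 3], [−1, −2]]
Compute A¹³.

A² = I (check: tr A = 0 and det A = −1), so A¹³ = A since 13 is odd.

[[2, 3], [−1, −2]]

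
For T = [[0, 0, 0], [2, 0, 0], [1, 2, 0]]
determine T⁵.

T is strictly triangular, hence nilpotent: T³ = 0, so T⁵ = 0.

[[0, 0, 0], [0, 0, 0], [0, 0, 0]]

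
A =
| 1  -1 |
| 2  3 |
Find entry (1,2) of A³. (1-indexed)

-11

A² = [[-1, -4], [8, 7]]
A³ = [[-9, -11], [22, 13]]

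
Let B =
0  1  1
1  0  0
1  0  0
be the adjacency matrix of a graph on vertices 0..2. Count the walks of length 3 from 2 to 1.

The number of length-3 walks from vertex 2 to vertex 1 is entry (2,1) of B^3, where B is the adjacency matrix.
B^2 = [[2, 0, 0], [0, 1, 1], [0, 1, 1]]
B^3 = [[0, 2, 2], [2, 0, 0], [2, 0, 0]]

0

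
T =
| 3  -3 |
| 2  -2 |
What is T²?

[[3, -3], [2, -2]]

T² = T (a projection; rank 1, trace 1), so T² = T.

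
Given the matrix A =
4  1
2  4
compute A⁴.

[[452, 288], [576, 452]]

A² = [[18, 8], [16, 18]]
A³ = [[88, 50], [100, 88]]
A⁴ = [[452, 288], [576, 452]]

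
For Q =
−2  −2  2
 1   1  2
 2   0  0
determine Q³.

Q² = [[6, 2, −8], [3, −1, 4], [−4, −4, 4]]
Q³ = [[−26, −10, 16], [1, −7, 4], [12, 4, −16]]

[[−26, −10, 16], [1, −7, 4], [12, 4, −16]]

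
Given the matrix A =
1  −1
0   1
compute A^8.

[[1, −8], [0, 1]]

A = I + N where N = [[0, −1], [0, 0]] is strictly upper-triangular, so N^2 = 0.
(I + N)^8 = I + 8·N = [[1, −8], [0, 1]].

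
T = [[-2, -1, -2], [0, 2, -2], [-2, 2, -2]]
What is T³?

[[-36, 4, -28], [-8, -4, -8], [-24, 4, -28]]

T² = [[8, -4, 10], [4, 0, 0], [8, 2, 4]]
T³ = [[-36, 4, -28], [-8, -4, -8], [-24, 4, -28]]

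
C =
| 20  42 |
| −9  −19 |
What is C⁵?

tr C = 1 and det C = −2, so the characteristic polynomial is λ² − (1)λ + (−2) with roots −1 and 2.
Eigenvectors give P = [[2, −7], [−1, 3]] with P⁻¹ = [[−3, −7], [−1, −2]], and C = P·diag(−1, 2)·P⁻¹.
Then C⁵ = P·diag(−1, 32)·P⁻¹ = [[−2, −224], [1, 96]] · [[−3, −7], [−1, −2]] = [[230, 462], [−99, −199]].

[[230, 462], [−99, −199]]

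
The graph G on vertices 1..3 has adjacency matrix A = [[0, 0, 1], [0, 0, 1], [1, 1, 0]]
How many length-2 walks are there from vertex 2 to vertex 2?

The number of length-2 walks from vertex 2 to vertex 2 is entry (2,2) of A^2, where A is the adjacency matrix.
A^2 = [[1, 1, 0], [1, 1, 0], [0, 0, 2]]

1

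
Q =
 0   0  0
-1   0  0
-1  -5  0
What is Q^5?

[[0, 0, 0], [0, 0, 0], [0, 0, 0]]

Q is strictly triangular, hence nilpotent: Q^3 = 0, so Q^5 = 0.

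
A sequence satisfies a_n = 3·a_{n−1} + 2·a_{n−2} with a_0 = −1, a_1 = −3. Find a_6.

With companion matrix M = [[3, 2], [1, 0]], [a_n, a_{n−1}]ᵀ = M·[a_{n−1}, a_{n−2}]ᵀ, so [a_6, a_5]ᵀ = M^5·[a_1, a_0]ᵀ.
M^5 = [[495, 278], [139, 78]], giving [a_6, a_5]ᵀ = [[−1763], [−495]].

−1763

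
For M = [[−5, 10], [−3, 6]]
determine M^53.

[[−5, 10], [−3, 6]]

M² = M (a projection; rank 1, trace 1), so M^53 = M.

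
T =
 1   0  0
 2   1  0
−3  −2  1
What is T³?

[[1, 0, 0], [6, 1, 0], [−21, −6, 1]]

T = I + N where N = [[0, 0, 0], [2, 0, 0], [−3, −2, 0]] is strictly lower-triangular, so N³ = 0.
(I + N)³ = I + 3·N + 3·N² = [[1, 0, 0], [6, 1, 0], [−21, −6, 1]].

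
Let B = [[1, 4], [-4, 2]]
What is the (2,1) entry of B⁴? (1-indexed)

324

B² = [[-15, 12], [-12, -12]]
B³ = [[-63, -36], [36, -72]]
B⁴ = [[81, -324], [324, 0]]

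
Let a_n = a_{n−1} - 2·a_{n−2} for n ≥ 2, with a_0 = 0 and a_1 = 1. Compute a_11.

23

With companion matrix Q = [[1, -2], [1, 0]], [a_n, a_{n−1}]ᵀ = Q·[a_{n−1}, a_{n−2}]ᵀ, so [a_11, a_10]ᵀ = Q¹⁰·[a_1, a_0]ᵀ.
Q¹⁰ = [[23, 22], [-11, 34]], giving [a_11, a_10]ᵀ = [[23], [-11]].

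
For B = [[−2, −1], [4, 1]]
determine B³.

B² = [[0, 1], [−4, −3]]
B³ = [[4, 1], [−4, 1]]

[[4, 1], [−4, 1]]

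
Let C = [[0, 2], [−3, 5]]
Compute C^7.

tr C = 5 and det C = 6, so the characteristic polynomial is λ² − (5)λ + (6) with roots 3 and 2.
Eigenvectors give P = [[2, 1], [3, 1]] with P⁻¹ = [[−1, 1], [3, −2]], and C = P·diag(3, 2)·P⁻¹.
Then C^7 = P·diag(2187, 128)·P⁻¹ = [[4374, 128], [6561, 128]] · [[−1, 1], [3, −2]] = [[−3990, 4118], [−6177, 6305]].

[[−3990, 4118], [−6177, 6305]]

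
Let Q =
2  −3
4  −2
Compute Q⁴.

Q² = [[−8, 0], [0, −8]]
Q³ = [[−16, 24], [−32, 16]]
Q⁴ = [[64, 0], [0, 64]]

[[64, 0], [0, 64]]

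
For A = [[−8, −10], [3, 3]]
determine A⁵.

[[−1298, −2110], [633, 1023]]

tr A = −5 and det A = 6, so the characteristic polynomial is λ² − (−5)λ + (6) with roots −2 and −3.
Eigenvectors give P = [[−5, −2], [3, 1]] with P⁻¹ = [[1, 2], [−3, −5]], and A = P·diag(−2, −3)·P⁻¹.
Then A⁵ = P·diag(−32, −243)·P⁻¹ = [[160, 486], [−96, −243]] · [[1, 2], [−3, −5]] = [[−1298, −2110], [633, 1023]].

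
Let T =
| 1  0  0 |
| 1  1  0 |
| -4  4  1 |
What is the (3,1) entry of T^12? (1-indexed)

216

T = I + N where N = [[0, 0, 0], [1, 0, 0], [-4, 4, 0]] is strictly lower-triangular, so N^3 = 0.
(I + N)^12 = I + 12·N + 66·N^2 = [[1, 0, 0], [12, 1, 0], [216, 48, 1]].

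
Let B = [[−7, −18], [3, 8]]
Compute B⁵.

tr B = 1 and det B = −2, so the characteristic polynomial is λ² − (1)λ + (−2) with roots −1 and 2.
Eigenvectors give P = [[3, −2], [−1, 1]] with P⁻¹ = [[1, 2], [1, 3]], and B = P·diag(−1, 2)·P⁻¹.
Then B⁵ = P·diag(−1, 32)·P⁻¹ = [[−3, −64], [1, 32]] · [[1, 2], [1, 3]] = [[−67, −198], [33, 98]].

[[−67, −198], [33, 98]]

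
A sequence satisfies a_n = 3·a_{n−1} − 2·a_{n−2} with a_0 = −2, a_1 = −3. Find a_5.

With companion matrix M = [[3, −2], [1, 0]], [a_n, a_{n−1}]ᵀ = M·[a_{n−1}, a_{n−2}]ᵀ, so [a_5, a_4]ᵀ = M⁴·[a_1, a_0]ᵀ.
M⁴ = [[31, −30], [15, −14]], giving [a_5, a_4]ᵀ = [[−33], [−17]].

−33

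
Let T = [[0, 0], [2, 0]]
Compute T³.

T² = [[0, 0], [0, 0]]
T³ = [[0, 0], [0, 0]]

[[0, 0], [0, 0]]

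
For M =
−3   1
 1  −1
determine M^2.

[[10, −4], [−4, 2]]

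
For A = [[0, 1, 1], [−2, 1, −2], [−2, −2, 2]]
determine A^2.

[[−4, −1, 0], [2, 3, −8], [0, −8, 6]]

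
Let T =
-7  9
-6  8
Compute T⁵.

[[-67, 99], [-66, 98]]

tr T = 1 and det T = -2, so the characteristic polynomial is λ² − (1)λ + (-2) with roots 2 and -1.
Eigenvectors give P = [[1, 3], [1, 2]] with P⁻¹ = [[-2, 3], [1, -1]], and T = P·diag(2, -1)·P⁻¹.
Then T⁵ = P·diag(32, -1)·P⁻¹ = [[32, -3], [32, -2]] · [[-2, 3], [1, -1]] = [[-67, 99], [-66, 98]].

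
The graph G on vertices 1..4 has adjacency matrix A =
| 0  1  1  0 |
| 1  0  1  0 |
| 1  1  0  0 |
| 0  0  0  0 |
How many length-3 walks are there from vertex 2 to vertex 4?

0

The number of length-3 walks from vertex 2 to vertex 4 is entry (2,4) of A³, where A is the adjacency matrix.
A² = [[2, 1, 1, 0], [1, 2, 1, 0], [1, 1, 2, 0], [0, 0, 0, 0]]
A³ = [[2, 3, 3, 0], [3, 2, 3, 0], [3, 3, 2, 0], [0, 0, 0, 0]]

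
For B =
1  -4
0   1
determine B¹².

B = I + N where N = [[0, -4], [0, 0]] is strictly upper-triangular, so N² = 0.
(I + N)¹² = I + 12·N = [[1, -48], [0, 1]].

[[1, -48], [0, 1]]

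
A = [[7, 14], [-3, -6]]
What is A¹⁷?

[[7, 14], [-3, -6]]

A² = A (a projection; rank 1, trace 1), so A¹⁷ = A.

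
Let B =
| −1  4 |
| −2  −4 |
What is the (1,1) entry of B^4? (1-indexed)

−151

B^2 = [[−7, −20], [10, 8]]
B^3 = [[47, 52], [−26, 8]]
B^4 = [[−151, −20], [10, −136]]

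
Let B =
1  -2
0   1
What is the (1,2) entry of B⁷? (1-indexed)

-14

B = I + N where N = [[0, -2], [0, 0]] is strictly upper-triangular, so N² = 0.
(I + N)⁷ = I + 7·N = [[1, -14], [0, 1]].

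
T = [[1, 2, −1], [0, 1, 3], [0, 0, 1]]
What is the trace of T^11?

3

T = I + N where N = [[0, 2, −1], [0, 0, 3], [0, 0, 0]] is strictly upper-triangular, so N^3 = 0.
(I + N)^11 = I + 11·N + 55·N^2 = [[1, 22, 319], [0, 1, 33], [0, 0, 1]].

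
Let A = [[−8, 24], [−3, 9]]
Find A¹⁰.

A² = A (a projection; rank 1, trace 1), so A¹⁰ = A.

[[−8, 24], [−3, 9]]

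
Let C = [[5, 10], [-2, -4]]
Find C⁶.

[[5, 10], [-2, -4]]

C² = C (a projection; rank 1, trace 1), so C⁶ = C.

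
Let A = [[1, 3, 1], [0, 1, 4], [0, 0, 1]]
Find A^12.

[[1, 36, 804], [0, 1, 48], [0, 0, 1]]

A = I + N where N = [[0, 3, 1], [0, 0, 4], [0, 0, 0]] is strictly upper-triangular, so N^3 = 0.
(I + N)^12 = I + 12·N + 66·N^2 = [[1, 36, 804], [0, 1, 48], [0, 0, 1]].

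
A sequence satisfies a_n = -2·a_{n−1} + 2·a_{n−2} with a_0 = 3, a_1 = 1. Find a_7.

-392

With companion matrix C = [[-2, 2], [1, 0]], [a_n, a_{n−1}]ᵀ = C·[a_{n−1}, a_{n−2}]ᵀ, so [a_7, a_6]ᵀ = C^6·[a_1, a_0]ᵀ.
C^6 = [[328, -240], [-120, 88]], giving [a_7, a_6]ᵀ = [[-392], [144]].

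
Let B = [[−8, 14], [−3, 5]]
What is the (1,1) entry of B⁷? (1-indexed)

−890

tr B = −3 and det B = 2, so the characteristic polynomial is λ² − (−3)λ + (2) with roots −1 and −2.
Eigenvectors give P = [[2, 7], [1, 3]] with P⁻¹ = [[−3, 7], [1, −2]], and B = P·diag(−1, −2)·P⁻¹.
Then B⁷ = P·diag(−1, −128)·P⁻¹ = [[−2, −896], [−1, −384]] · [[−3, 7], [1, −2]] = [[−890, 1778], [−381, 761]].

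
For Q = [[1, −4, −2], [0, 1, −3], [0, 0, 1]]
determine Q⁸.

[[1, −32, 320], [0, 1, −24], [0, 0, 1]]

Q = I + N where N = [[0, −4, −2], [0, 0, −3], [0, 0, 0]] is strictly upper-triangular, so N³ = 0.
(I + N)⁸ = I + 8·N + 28·N² = [[1, −32, 320], [0, 1, −24], [0, 0, 1]].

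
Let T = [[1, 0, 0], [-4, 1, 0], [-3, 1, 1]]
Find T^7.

T = I + N where N = [[0, 0, 0], [-4, 0, 0], [-3, 1, 0]] is strictly lower-triangular, so N^3 = 0.
(I + N)^7 = I + 7·N + 21·N^2 = [[1, 0, 0], [-28, 1, 0], [-105, 7, 1]].

[[1, 0, 0], [-28, 1, 0], [-105, 7, 1]]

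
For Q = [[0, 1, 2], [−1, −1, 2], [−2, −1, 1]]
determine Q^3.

[[−5, −6, −12], [6, 1, −12], [12, 6, −11]]

Q^2 = [[−5, −3, 4], [−3, −2, −2], [−1, −2, −5]]
Q^3 = [[−5, −6, −12], [6, 1, −12], [12, 6, −11]]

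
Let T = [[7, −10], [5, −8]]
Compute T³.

[[43, −70], [35, −62]]

tr T = −1 and det T = −6, so the characteristic polynomial is λ² − (−1)λ + (−6) with roots −3 and 2.
Eigenvectors give P = [[1, 2], [1, 1]] with P⁻¹ = [[−1, 2], [1, −1]], and T = P·diag(−3, 2)·P⁻¹.
Then T³ = P·diag(−27, 8)·P⁻¹ = [[−27, 16], [−27, 8]] · [[−1, 2], [1, −1]] = [[43, −70], [35, −62]].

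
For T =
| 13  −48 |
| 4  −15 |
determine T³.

tr T = −2 and det T = −3, so the characteristic polynomial is λ² − (−2)λ + (−3) with roots 1 and −3.
Eigenvectors give P = [[4, 3], [1, 1]] with P⁻¹ = [[1, −3], [−1, 4]], and T = P·diag(1, −3)·P⁻¹.
Then T³ = P·diag(1, −27)·P⁻¹ = [[4, −81], [1, −27]] · [[1, −3], [−1, 4]] = [[85, −336], [28, −111]].

[[85, −336], [28, −111]]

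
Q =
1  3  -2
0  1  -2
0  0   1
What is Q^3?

Q = I + N where N = [[0, 3, -2], [0, 0, -2], [0, 0, 0]] is strictly upper-triangular, so N^3 = 0.
(I + N)^3 = I + 3·N + 3·N^2 = [[1, 9, -24], [0, 1, -6], [0, 0, 1]].

[[1, 9, -24], [0, 1, -6], [0, 0, 1]]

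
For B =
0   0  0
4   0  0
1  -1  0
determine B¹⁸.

B is strictly triangular, hence nilpotent: B³ = 0, so B¹⁸ = 0.

[[0, 0, 0], [0, 0, 0], [0, 0, 0]]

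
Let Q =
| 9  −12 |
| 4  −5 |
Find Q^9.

tr Q = 4 and det Q = 3, so the characteristic polynomial is λ² − (4)λ + (3) with roots 3 and 1.
Eigenvectors give P = [[2, −3], [1, −2]] with P⁻¹ = [[2, −3], [1, −2]], and Q = P·diag(3, 1)·P⁻¹.
Then Q^9 = P·diag(19683, 1)·P⁻¹ = [[39366, −3], [19683, −2]] · [[2, −3], [1, −2]] = [[78729, −118092], [39364, −59045]].

[[78729, −118092], [39364, −59045]]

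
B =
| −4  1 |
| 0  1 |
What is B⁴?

B² = [[16, −3], [0, 1]]
B³ = [[−64, 13], [0, 1]]
B⁴ = [[256, −51], [0, 1]]

[[256, −51], [0, 1]]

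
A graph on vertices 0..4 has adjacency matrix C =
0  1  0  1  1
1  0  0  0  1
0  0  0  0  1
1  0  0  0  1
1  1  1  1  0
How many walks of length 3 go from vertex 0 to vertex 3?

5

The number of length-3 walks from vertex 0 to vertex 3 is entry (0,3) of C³, where C is the adjacency matrix.
C² = [[3, 1, 1, 1, 2], [1, 2, 1, 2, 1], [1, 1, 1, 1, 0], [1, 2, 1, 2, 1], [2, 1, 0, 1, 4]]
C³ = [[4, 5, 2, 5, 6], [5, 2, 1, 2, 6], [2, 1, 0, 1, 4], [5, 2, 1, 2, 6], [6, 6, 4, 6, 4]]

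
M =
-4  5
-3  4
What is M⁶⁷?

M² = I (check: tr M = 0 and det M = -1), so M⁶⁷ = M since 67 is odd.

[[-4, 5], [-3, 4]]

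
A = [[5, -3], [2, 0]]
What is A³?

tr A = 5 and det A = 6, so the characteristic polynomial is λ² − (5)λ + (6) with roots 2 and 3.
Eigenvectors give P = [[1, -3], [1, -2]] with P⁻¹ = [[-2, 3], [-1, 1]], and A = P·diag(2, 3)·P⁻¹.
Then A³ = P·diag(8, 27)·P⁻¹ = [[8, -81], [8, -54]] · [[-2, 3], [-1, 1]] = [[65, -57], [38, -30]].

[[65, -57], [38, -30]]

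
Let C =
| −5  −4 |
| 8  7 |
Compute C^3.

tr C = 2 and det C = −3, so the characteristic polynomial is λ² − (2)λ + (−3) with roots 3 and −1.
Eigenvectors give P = [[−1, −1], [2, 1]] with P⁻¹ = [[1, 1], [−2, −1]], and C = P·diag(3, −1)·P⁻¹.
Then C^3 = P·diag(27, −1)·P⁻¹ = [[−27, 1], [54, −1]] · [[1, 1], [−2, −1]] = [[−29, −28], [56, 55]].

[[−29, −28], [56, 55]]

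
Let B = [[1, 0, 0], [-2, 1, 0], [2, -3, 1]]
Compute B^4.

[[1, 0, 0], [-8, 1, 0], [44, -12, 1]]

B = I + N where N = [[0, 0, 0], [-2, 0, 0], [2, -3, 0]] is strictly lower-triangular, so N^3 = 0.
(I + N)^4 = I + 4·N + 6·N^2 = [[1, 0, 0], [-8, 1, 0], [44, -12, 1]].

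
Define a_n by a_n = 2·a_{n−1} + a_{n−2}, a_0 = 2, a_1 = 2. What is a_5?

82

With companion matrix C = [[2, 1], [1, 0]], [a_n, a_{n−1}]ᵀ = C·[a_{n−1}, a_{n−2}]ᵀ, so [a_5, a_4]ᵀ = C⁴·[a_1, a_0]ᵀ.
C⁴ = [[29, 12], [12, 5]], giving [a_5, a_4]ᵀ = [[82], [34]].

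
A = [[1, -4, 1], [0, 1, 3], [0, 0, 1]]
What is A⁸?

[[1, -32, -328], [0, 1, 24], [0, 0, 1]]

A = I + N where N = [[0, -4, 1], [0, 0, 3], [0, 0, 0]] is strictly upper-triangular, so N³ = 0.
(I + N)⁸ = I + 8·N + 28·N² = [[1, -32, -328], [0, 1, 24], [0, 0, 1]].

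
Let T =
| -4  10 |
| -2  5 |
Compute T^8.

[[-4, 10], [-2, 5]]

T² = T (a projection; rank 1, trace 1), so T^8 = T.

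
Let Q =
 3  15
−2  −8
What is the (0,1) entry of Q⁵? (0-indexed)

tr Q = −5 and det Q = 6, so the characteristic polynomial is λ² − (−5)λ + (6) with roots −2 and −3.
Eigenvectors give P = [[−3, 5], [1, −2]] with P⁻¹ = [[−2, −5], [−1, −3]], and Q = P·diag(−2, −3)·P⁻¹.
Then Q⁵ = P·diag(−32, −243)·P⁻¹ = [[96, −1215], [−32, 486]] · [[−2, −5], [−1, −3]] = [[1023, 3165], [−422, −1298]].

3165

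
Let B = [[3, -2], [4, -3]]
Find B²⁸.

[[1, 0], [0, 1]]

B² = I (check: tr B = 0 and det B = -1), so B²⁸ = I since 28 is even.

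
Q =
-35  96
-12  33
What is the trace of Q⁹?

tr Q = -2 and det Q = -3, so the characteristic polynomial is λ² − (-2)λ + (-3) with roots 1 and -3.
Eigenvectors give P = [[-8, 3], [-3, 1]] with P⁻¹ = [[1, -3], [3, -8]], and Q = P·diag(1, -3)·P⁻¹.
Then Q⁹ = P·diag(1, -19683)·P⁻¹ = [[-8, -59049], [-3, -19683]] · [[1, -3], [3, -8]] = [[-177155, 472416], [-59052, 157473]].

-19682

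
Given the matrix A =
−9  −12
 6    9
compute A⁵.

[[−729, −972], [486, 729]]

tr A = 0 and det A = −9, so the characteristic polynomial is λ² − (0)λ + (−9) with roots 3 and −3.
Eigenvectors give P = [[1, 2], [−1, −1]] with P⁻¹ = [[−1, −2], [1, 1]], and A = P·diag(3, −3)·P⁻¹.
Then A⁵ = P·diag(243, −243)·P⁻¹ = [[243, −486], [−243, 243]] · [[−1, −2], [1, 1]] = [[−729, −972], [486, 729]].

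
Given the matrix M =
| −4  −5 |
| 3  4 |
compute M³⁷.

M² = I (check: tr M = 0 and det M = −1), so M³⁷ = M since 37 is odd.

[[−4, −5], [3, 4]]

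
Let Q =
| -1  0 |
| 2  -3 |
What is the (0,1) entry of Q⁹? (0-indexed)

tr Q = -4 and det Q = 3, so the characteristic polynomial is λ² − (-4)λ + (3) with roots -1 and -3.
Eigenvectors give P = [[1, 0], [1, -1]] with P⁻¹ = [[1, 0], [1, -1]], and Q = P·diag(-1, -3)·P⁻¹.
Then Q⁹ = P·diag(-1, -19683)·P⁻¹ = [[-1, 0], [-1, 19683]] · [[1, 0], [1, -1]] = [[-1, 0], [19682, -19683]].

0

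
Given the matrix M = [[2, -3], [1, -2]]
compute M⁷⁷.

M² = I (check: tr M = 0 and det M = -1), so M⁷⁷ = M since 77 is odd.

[[2, -3], [1, -2]]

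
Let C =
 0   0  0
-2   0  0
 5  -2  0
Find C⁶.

[[0, 0, 0], [0, 0, 0], [0, 0, 0]]

C is strictly triangular, hence nilpotent: C³ = 0, so C⁶ = 0.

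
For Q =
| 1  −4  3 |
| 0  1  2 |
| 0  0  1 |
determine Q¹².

[[1, −48, −492], [0, 1, 24], [0, 0, 1]]

Q = I + N where N = [[0, −4, 3], [0, 0, 2], [0, 0, 0]] is strictly upper-triangular, so N³ = 0.
(I + N)¹² = I + 12·N + 66·N² = [[1, −48, −492], [0, 1, 24], [0, 0, 1]].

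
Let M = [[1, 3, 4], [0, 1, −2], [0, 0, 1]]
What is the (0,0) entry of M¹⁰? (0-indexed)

M = I + N where N = [[0, 3, 4], [0, 0, −2], [0, 0, 0]] is strictly upper-triangular, so N³ = 0.
(I + N)¹⁰ = I + 10·N + 45·N² = [[1, 30, −230], [0, 1, −20], [0, 0, 1]].

1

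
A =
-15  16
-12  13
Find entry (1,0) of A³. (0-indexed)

tr A = -2 and det A = -3, so the characteristic polynomial is λ² − (-2)λ + (-3) with roots 1 and -3.
Eigenvectors give P = [[1, 4], [1, 3]] with P⁻¹ = [[-3, 4], [1, -1]], and A = P·diag(1, -3)·P⁻¹.
Then A³ = P·diag(1, -27)·P⁻¹ = [[1, -108], [1, -81]] · [[-3, 4], [1, -1]] = [[-111, 112], [-84, 85]].

-84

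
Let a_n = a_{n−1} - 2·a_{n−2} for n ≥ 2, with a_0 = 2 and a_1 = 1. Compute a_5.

11

With companion matrix T = [[1, -2], [1, 0]], [a_n, a_{n−1}]ᵀ = T·[a_{n−1}, a_{n−2}]ᵀ, so [a_5, a_4]ᵀ = T⁴·[a_1, a_0]ᵀ.
T⁴ = [[-1, 6], [-3, 2]], giving [a_5, a_4]ᵀ = [[11], [1]].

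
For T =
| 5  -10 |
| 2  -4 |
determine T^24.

[[5, -10], [2, -4]]

T² = T (a projection; rank 1, trace 1), so T^24 = T.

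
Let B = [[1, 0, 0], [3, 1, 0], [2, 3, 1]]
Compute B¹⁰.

B = I + N where N = [[0, 0, 0], [3, 0, 0], [2, 3, 0]] is strictly lower-triangular, so N³ = 0.
(I + N)¹⁰ = I + 10·N + 45·N² = [[1, 0, 0], [30, 1, 0], [425, 30, 1]].

[[1, 0, 0], [30, 1, 0], [425, 30, 1]]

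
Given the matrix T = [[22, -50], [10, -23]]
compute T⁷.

tr T = -1 and det T = -6, so the characteristic polynomial is λ² − (-1)λ + (-6) with roots -3 and 2.
Eigenvectors give P = [[2, 5], [1, 2]] with P⁻¹ = [[-2, 5], [1, -2]], and T = P·diag(-3, 2)·P⁻¹.
Then T⁷ = P·diag(-2187, 128)·P⁻¹ = [[-4374, 640], [-2187, 256]] · [[-2, 5], [1, -2]] = [[9388, -23150], [4630, -11447]].

[[9388, -23150], [4630, -11447]]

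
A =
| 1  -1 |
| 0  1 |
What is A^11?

[[1, -11], [0, 1]]

A = I + N where N = [[0, -1], [0, 0]] is strictly upper-triangular, so N^2 = 0.
(I + N)^11 = I + 11·N = [[1, -11], [0, 1]].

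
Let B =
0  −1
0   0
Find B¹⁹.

B is strictly triangular, hence nilpotent: B² = 0, so B¹⁹ = 0.

[[0, 0], [0, 0]]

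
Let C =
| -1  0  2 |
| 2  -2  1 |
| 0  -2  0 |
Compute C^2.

[[1, -4, -2], [-6, 2, 2], [-4, 4, -2]]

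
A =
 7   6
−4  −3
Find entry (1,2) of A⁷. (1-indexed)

tr A = 4 and det A = 3, so the characteristic polynomial is λ² − (4)λ + (3) with roots 3 and 1.
Eigenvectors give P = [[3, −1], [−2, 1]] with P⁻¹ = [[1, 1], [2, 3]], and A = P·diag(3, 1)·P⁻¹.
Then A⁷ = P·diag(2187, 1)·P⁻¹ = [[6561, −1], [−4374, 1]] · [[1, 1], [2, 3]] = [[6559, 6558], [−4372, −4371]].

6558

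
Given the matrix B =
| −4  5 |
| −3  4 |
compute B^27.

B² = I (check: tr B = 0 and det B = −1), so B^27 = B since 27 is odd.

[[−4, 5], [−3, 4]]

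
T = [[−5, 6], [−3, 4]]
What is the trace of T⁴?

17

tr T = −1 and det T = −2, so the characteristic polynomial is λ² − (−1)λ + (−2) with roots −2 and 1.
Eigenvectors give P = [[−2, 1], [−1, 1]] with P⁻¹ = [[−1, 1], [−1, 2]], and T = P·diag(−2, 1)·P⁻¹.
Then T⁴ = P·diag(16, 1)·P⁻¹ = [[−32, 1], [−16, 1]] · [[−1, 1], [−1, 2]] = [[31, −30], [15, −14]].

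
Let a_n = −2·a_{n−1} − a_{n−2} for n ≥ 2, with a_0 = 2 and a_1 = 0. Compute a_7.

12

With companion matrix T = [[−2, −1], [1, 0]], [a_n, a_{n−1}]ᵀ = T·[a_{n−1}, a_{n−2}]ᵀ, so [a_7, a_6]ᵀ = T^6·[a_1, a_0]ᵀ.
T^6 = [[7, 6], [−6, −5]], giving [a_7, a_6]ᵀ = [[12], [−10]].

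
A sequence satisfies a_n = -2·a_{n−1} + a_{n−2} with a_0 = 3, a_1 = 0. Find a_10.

With companion matrix M = [[-2, 1], [1, 0]], [a_n, a_{n−1}]ᵀ = M·[a_{n−1}, a_{n−2}]ᵀ, so [a_10, a_9]ᵀ = M⁹·[a_1, a_0]ᵀ.
M⁹ = [[-2378, 985], [985, -408]], giving [a_10, a_9]ᵀ = [[2955], [-1224]].

2955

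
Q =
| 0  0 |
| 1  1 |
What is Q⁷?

[[0, 0], [1, 1]]

Q² = Q (a projection; rank 1, trace 1), so Q⁷ = Q.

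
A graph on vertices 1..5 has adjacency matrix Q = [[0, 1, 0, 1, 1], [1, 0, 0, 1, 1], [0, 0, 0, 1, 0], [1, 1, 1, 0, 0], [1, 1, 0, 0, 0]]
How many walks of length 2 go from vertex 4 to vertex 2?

The number of length-2 walks from vertex 4 to vertex 2 is entry (4,2) of Q^2, where Q is the adjacency matrix.
Q^2 = [[3, 2, 1, 1, 1], [2, 3, 1, 1, 1], [1, 1, 1, 0, 0], [1, 1, 0, 3, 2], [1, 1, 0, 2, 2]]

1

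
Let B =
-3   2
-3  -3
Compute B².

[[3, -12], [18, 3]]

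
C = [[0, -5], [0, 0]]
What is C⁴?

[[0, 0], [0, 0]]

C is strictly triangular, hence nilpotent: C² = 0, so C⁴ = 0.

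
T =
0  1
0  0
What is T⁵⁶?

T is strictly triangular, hence nilpotent: T² = 0, so T⁵⁶ = 0.

[[0, 0], [0, 0]]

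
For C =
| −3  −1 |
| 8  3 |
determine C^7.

[[−3, −1], [8, 3]]

C² = I (check: tr C = 0 and det C = −1), so C^7 = C since 7 is odd.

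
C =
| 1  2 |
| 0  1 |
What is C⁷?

C = I + N where N = [[0, 2], [0, 0]] is strictly upper-triangular, so N² = 0.
(I + N)⁷ = I + 7·N = [[1, 14], [0, 1]].

[[1, 14], [0, 1]]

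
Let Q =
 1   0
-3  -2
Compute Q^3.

tr Q = -1 and det Q = -2, so the characteristic polynomial is λ² − (-1)λ + (-2) with roots -2 and 1.
Eigenvectors give P = [[0, -1], [1, 1]] with P⁻¹ = [[1, 1], [-1, 0]], and Q = P·diag(-2, 1)·P⁻¹.
Then Q^3 = P·diag(-8, 1)·P⁻¹ = [[0, -1], [-8, 1]] · [[1, 1], [-1, 0]] = [[1, 0], [-9, -8]].

[[1, 0], [-9, -8]]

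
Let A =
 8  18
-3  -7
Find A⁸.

[[766, 1530], [-255, -509]]

tr A = 1 and det A = -2, so the characteristic polynomial is λ² − (1)λ + (-2) with roots -1 and 2.
Eigenvectors give P = [[-2, 3], [1, -1]] with P⁻¹ = [[1, 3], [1, 2]], and A = P·diag(-1, 2)·P⁻¹.
Then A⁸ = P·diag(1, 256)·P⁻¹ = [[-2, 768], [1, -256]] · [[1, 3], [1, 2]] = [[766, 1530], [-255, -509]].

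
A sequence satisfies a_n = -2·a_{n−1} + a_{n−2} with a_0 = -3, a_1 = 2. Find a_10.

-7711

With companion matrix Q = [[-2, 1], [1, 0]], [a_n, a_{n−1}]ᵀ = Q·[a_{n−1}, a_{n−2}]ᵀ, so [a_10, a_9]ᵀ = Q⁹·[a_1, a_0]ᵀ.
Q⁹ = [[-2378, 985], [985, -408]], giving [a_10, a_9]ᵀ = [[-7711], [3194]].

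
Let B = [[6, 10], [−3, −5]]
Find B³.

B² = B (a projection; rank 1, trace 1), so B³ = B.

[[6, 10], [−3, −5]]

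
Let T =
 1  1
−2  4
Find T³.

tr T = 5 and det T = 6, so the characteristic polynomial is λ² − (5)λ + (6) with roots 3 and 2.
Eigenvectors give P = [[−1, 1], [−2, 1]] with P⁻¹ = [[1, −1], [2, −1]], and T = P·diag(3, 2)·P⁻¹.
Then T³ = P·diag(27, 8)·P⁻¹ = [[−27, 8], [−54, 8]] · [[1, −1], [2, −1]] = [[−11, 19], [−38, 46]].

[[−11, 19], [−38, 46]]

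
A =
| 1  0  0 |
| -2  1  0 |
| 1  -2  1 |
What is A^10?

A = I + N where N = [[0, 0, 0], [-2, 0, 0], [1, -2, 0]] is strictly lower-triangular, so N^3 = 0.
(I + N)^10 = I + 10·N + 45·N^2 = [[1, 0, 0], [-20, 1, 0], [190, -20, 1]].

[[1, 0, 0], [-20, 1, 0], [190, -20, 1]]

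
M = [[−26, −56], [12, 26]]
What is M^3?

tr M = 0 and det M = −4, so the characteristic polynomial is λ² − (0)λ + (−4) with roots −2 and 2.
Eigenvectors give P = [[7, −2], [−3, 1]] with P⁻¹ = [[1, 2], [3, 7]], and M = P·diag(−2, 2)·P⁻¹.
Then M^3 = P·diag(−8, 8)·P⁻¹ = [[−56, −16], [24, 8]] · [[1, 2], [3, 7]] = [[−104, −224], [48, 104]].

[[−104, −224], [48, 104]]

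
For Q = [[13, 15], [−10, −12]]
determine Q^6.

[[2059, 1995], [−1330, −1266]]

tr Q = 1 and det Q = −6, so the characteristic polynomial is λ² − (1)λ + (−6) with roots −2 and 3.
Eigenvectors give P = [[−1, 3], [1, −2]] with P⁻¹ = [[2, 3], [1, 1]], and Q = P·diag(−2, 3)·P⁻¹.
Then Q^6 = P·diag(64, 729)·P⁻¹ = [[−64, 2187], [64, −1458]] · [[2, 3], [1, 1]] = [[2059, 1995], [−1330, −1266]].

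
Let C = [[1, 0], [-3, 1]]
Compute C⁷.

[[1, 0], [-21, 1]]

C = I + N where N = [[0, 0], [-3, 0]] is strictly lower-triangular, so N² = 0.
(I + N)⁷ = I + 7·N = [[1, 0], [-21, 1]].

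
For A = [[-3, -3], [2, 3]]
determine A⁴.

A² = [[3, 0], [0, 3]]
A³ = [[-9, -9], [6, 9]]
A⁴ = [[9, 0], [0, 9]]

[[9, 0], [0, 9]]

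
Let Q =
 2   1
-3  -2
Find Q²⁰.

Q² = I (check: tr Q = 0 and det Q = -1), so Q²⁰ = I since 20 is even.

[[1, 0], [0, 1]]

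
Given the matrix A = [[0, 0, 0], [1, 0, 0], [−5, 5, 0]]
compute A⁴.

[[0, 0, 0], [0, 0, 0], [0, 0, 0]]

A is strictly triangular, hence nilpotent: A³ = 0, so A⁴ = 0.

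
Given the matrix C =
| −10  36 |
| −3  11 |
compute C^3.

tr C = 1 and det C = −2, so the characteristic polynomial is λ² − (1)λ + (−2) with roots 2 and −1.
Eigenvectors give P = [[−3, −4], [−1, −1]] with P⁻¹ = [[1, −4], [−1, 3]], and C = P·diag(2, −1)·P⁻¹.
Then C^3 = P·diag(8, −1)·P⁻¹ = [[−24, 4], [−8, 1]] · [[1, −4], [−1, 3]] = [[−28, 108], [−9, 35]].

[[−28, 108], [−9, 35]]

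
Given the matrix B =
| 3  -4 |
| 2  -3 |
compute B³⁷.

B² = I (check: tr B = 0 and det B = -1), so B³⁷ = B since 37 is odd.

[[3, -4], [2, -3]]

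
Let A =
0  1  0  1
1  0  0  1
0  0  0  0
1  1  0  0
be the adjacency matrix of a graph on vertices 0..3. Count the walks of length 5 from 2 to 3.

0

The number of length-5 walks from vertex 2 to vertex 3 is entry (2,3) of A⁵, where A is the adjacency matrix.
A² = [[2, 1, 0, 1], [1, 2, 0, 1], [0, 0, 0, 0], [1, 1, 0, 2]]
A³ = [[2, 3, 0, 3], [3, 2, 0, 3], [0, 0, 0, 0], [3, 3, 0, 2]]
A⁴ = [[6, 5, 0, 5], [5, 6, 0, 5], [0, 0, 0, 0], [5, 5, 0, 6]]
A⁵ = [[10, 11, 0, 11], [11, 10, 0, 11], [0, 0, 0, 0], [11, 11, 0, 10]]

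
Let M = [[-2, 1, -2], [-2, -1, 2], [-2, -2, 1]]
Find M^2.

[[6, 1, 4], [2, -5, 4], [6, -2, 1]]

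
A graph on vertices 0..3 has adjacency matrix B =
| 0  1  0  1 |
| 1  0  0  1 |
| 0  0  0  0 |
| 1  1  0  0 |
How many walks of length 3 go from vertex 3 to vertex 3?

2

The number of length-3 walks from vertex 3 to vertex 3 is entry (3,3) of B³, where B is the adjacency matrix.
B² = [[2, 1, 0, 1], [1, 2, 0, 1], [0, 0, 0, 0], [1, 1, 0, 2]]
B³ = [[2, 3, 0, 3], [3, 2, 0, 3], [0, 0, 0, 0], [3, 3, 0, 2]]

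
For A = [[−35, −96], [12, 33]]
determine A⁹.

[[−177155, −472416], [59052, 157473]]

tr A = −2 and det A = −3, so the characteristic polynomial is λ² − (−2)λ + (−3) with roots 1 and −3.
Eigenvectors give P = [[−8, −3], [3, 1]] with P⁻¹ = [[1, 3], [−3, −8]], and A = P·diag(1, −3)·P⁻¹.
Then A⁹ = P·diag(1, −19683)·P⁻¹ = [[−8, 59049], [3, −19683]] · [[1, 3], [−3, −8]] = [[−177155, −472416], [59052, 157473]].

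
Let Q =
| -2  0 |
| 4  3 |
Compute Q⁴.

[[16, 0], [52, 81]]

Q² = [[4, 0], [4, 9]]
Q³ = [[-8, 0], [28, 27]]
Q⁴ = [[16, 0], [52, 81]]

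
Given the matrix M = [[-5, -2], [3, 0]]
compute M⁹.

[[-58025, -38342], [57513, 37830]]

tr M = -5 and det M = 6, so the characteristic polynomial is λ² − (-5)λ + (6) with roots -2 and -3.
Eigenvectors give P = [[2, 1], [-3, -1]] with P⁻¹ = [[-1, -1], [3, 2]], and M = P·diag(-2, -3)·P⁻¹.
Then M⁹ = P·diag(-512, -19683)·P⁻¹ = [[-1024, -19683], [1536, 19683]] · [[-1, -1], [3, 2]] = [[-58025, -38342], [57513, 37830]].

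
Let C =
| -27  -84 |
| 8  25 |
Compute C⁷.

[[-15315, -45948], [4376, 13129]]

tr C = -2 and det C = -3, so the characteristic polynomial is λ² − (-2)λ + (-3) with roots 1 and -3.
Eigenvectors give P = [[-3, 7], [1, -2]] with P⁻¹ = [[2, 7], [1, 3]], and C = P·diag(1, -3)·P⁻¹.
Then C⁷ = P·diag(1, -2187)·P⁻¹ = [[-3, -15309], [1, 4374]] · [[2, 7], [1, 3]] = [[-15315, -45948], [4376, 13129]].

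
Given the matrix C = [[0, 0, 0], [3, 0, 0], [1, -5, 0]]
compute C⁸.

C is strictly triangular, hence nilpotent: C³ = 0, so C⁸ = 0.

[[0, 0, 0], [0, 0, 0], [0, 0, 0]]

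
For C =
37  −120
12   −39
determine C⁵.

[[2197, −7320], [732, −2439]]

tr C = −2 and det C = −3, so the characteristic polynomial is λ² − (−2)λ + (−3) with roots 1 and −3.
Eigenvectors give P = [[10, 3], [3, 1]] with P⁻¹ = [[1, −3], [−3, 10]], and C = P·diag(1, −3)·P⁻¹.
Then C⁵ = P·diag(1, −243)·P⁻¹ = [[10, −729], [3, −243]] · [[1, −3], [−3, 10]] = [[2197, −7320], [732, −2439]].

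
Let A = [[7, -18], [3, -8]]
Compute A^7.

tr A = -1 and det A = -2, so the characteristic polynomial is λ² − (-1)λ + (-2) with roots -2 and 1.
Eigenvectors give P = [[-2, 3], [-1, 1]] with P⁻¹ = [[1, -3], [1, -2]], and A = P·diag(-2, 1)·P⁻¹.
Then A^7 = P·diag(-128, 1)·P⁻¹ = [[256, 3], [128, 1]] · [[1, -3], [1, -2]] = [[259, -774], [129, -386]].

[[259, -774], [129, -386]]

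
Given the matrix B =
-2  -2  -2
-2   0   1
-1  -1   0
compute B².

[[10, 6, 2], [3, 3, 4], [4, 2, 1]]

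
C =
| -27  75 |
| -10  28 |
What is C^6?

tr C = 1 and det C = -6, so the characteristic polynomial is λ² − (1)λ + (-6) with roots 3 and -2.
Eigenvectors give P = [[5, 3], [2, 1]] with P⁻¹ = [[-1, 3], [2, -5]], and C = P·diag(3, -2)·P⁻¹.
Then C^6 = P·diag(729, 64)·P⁻¹ = [[3645, 192], [1458, 64]] · [[-1, 3], [2, -5]] = [[-3261, 9975], [-1330, 4054]].

[[-3261, 9975], [-1330, 4054]]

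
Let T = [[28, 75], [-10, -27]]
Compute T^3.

[[202, 525], [-70, -183]]

tr T = 1 and det T = -6, so the characteristic polynomial is λ² − (1)λ + (-6) with roots 3 and -2.
Eigenvectors give P = [[-3, 5], [1, -2]] with P⁻¹ = [[-2, -5], [-1, -3]], and T = P·diag(3, -2)·P⁻¹.
Then T^3 = P·diag(27, -8)·P⁻¹ = [[-81, -40], [27, 16]] · [[-2, -5], [-1, -3]] = [[202, 525], [-70, -183]].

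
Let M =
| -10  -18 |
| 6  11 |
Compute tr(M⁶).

65

tr M = 1 and det M = -2, so the characteristic polynomial is λ² − (1)λ + (-2) with roots -1 and 2.
Eigenvectors give P = [[-2, -3], [1, 2]] with P⁻¹ = [[-2, -3], [1, 2]], and M = P·diag(-1, 2)·P⁻¹.
Then M⁶ = P·diag(1, 64)·P⁻¹ = [[-2, -192], [1, 128]] · [[-2, -3], [1, 2]] = [[-188, -378], [126, 253]].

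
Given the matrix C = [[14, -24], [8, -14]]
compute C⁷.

tr C = 0 and det C = -4, so the characteristic polynomial is λ² − (0)λ + (-4) with roots -2 and 2.
Eigenvectors give P = [[-3, 2], [-2, 1]] with P⁻¹ = [[1, -2], [2, -3]], and C = P·diag(-2, 2)·P⁻¹.
Then C⁷ = P·diag(-128, 128)·P⁻¹ = [[384, 256], [256, 128]] · [[1, -2], [2, -3]] = [[896, -1536], [512, -896]].

[[896, -1536], [512, -896]]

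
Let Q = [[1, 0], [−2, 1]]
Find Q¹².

[[1, 0], [−24, 1]]

Q = I + N where N = [[0, 0], [−2, 0]] is strictly lower-triangular, so N² = 0.
(I + N)¹² = I + 12·N = [[1, 0], [−24, 1]].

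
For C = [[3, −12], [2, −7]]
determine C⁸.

tr C = −4 and det C = 3, so the characteristic polynomial is λ² − (−4)λ + (3) with roots −1 and −3.
Eigenvectors give P = [[3, −2], [1, −1]] with P⁻¹ = [[1, −2], [1, −3]], and C = P·diag(−1, −3)·P⁻¹.
Then C⁸ = P·diag(1, 6561)·P⁻¹ = [[3, −13122], [1, −6561]] · [[1, −2], [1, −3]] = [[−13119, 39360], [−6560, 19681]].

[[−13119, 39360], [−6560, 19681]]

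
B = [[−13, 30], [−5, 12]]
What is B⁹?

tr B = −1 and det B = −6, so the characteristic polynomial is λ² − (−1)λ + (−6) with roots −3 and 2.
Eigenvectors give P = [[3, 2], [1, 1]] with P⁻¹ = [[1, −2], [−1, 3]], and B = P·diag(−3, 2)·P⁻¹.
Then B⁹ = P·diag(−19683, 512)·P⁻¹ = [[−59049, 1024], [−19683, 512]] · [[1, −2], [−1, 3]] = [[−60073, 121170], [−20195, 40902]].

[[−60073, 121170], [−20195, 40902]]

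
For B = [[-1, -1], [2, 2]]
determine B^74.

[[-1, -1], [2, 2]]

B² = B (a projection; rank 1, trace 1), so B^74 = B.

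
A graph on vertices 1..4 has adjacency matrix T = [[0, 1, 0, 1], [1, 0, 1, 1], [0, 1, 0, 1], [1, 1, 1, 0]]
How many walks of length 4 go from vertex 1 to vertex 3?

The number of length-4 walks from vertex 1 to vertex 3 is entry (1,3) of T⁴, where T is the adjacency matrix.
T² = [[2, 1, 2, 1], [1, 3, 1, 2], [2, 1, 2, 1], [1, 2, 1, 3]]
T³ = [[2, 5, 2, 5], [5, 4, 5, 5], [2, 5, 2, 5], [5, 5, 5, 4]]
T⁴ = [[10, 9, 10, 9], [9, 15, 9, 14], [10, 9, 10, 9], [9, 14, 9, 15]]

10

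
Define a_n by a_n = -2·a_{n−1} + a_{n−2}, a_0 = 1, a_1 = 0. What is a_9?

-408

With companion matrix A = [[-2, 1], [1, 0]], [a_n, a_{n−1}]ᵀ = A·[a_{n−1}, a_{n−2}]ᵀ, so [a_9, a_8]ᵀ = A⁸·[a_1, a_0]ᵀ.
A⁸ = [[985, -408], [-408, 169]], giving [a_9, a_8]ᵀ = [[-408], [169]].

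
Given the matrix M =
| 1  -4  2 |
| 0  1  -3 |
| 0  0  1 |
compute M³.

M = I + N where N = [[0, -4, 2], [0, 0, -3], [0, 0, 0]] is strictly upper-triangular, so N³ = 0.
(I + N)³ = I + 3·N + 3·N² = [[1, -12, 42], [0, 1, -9], [0, 0, 1]].

[[1, -12, 42], [0, 1, -9], [0, 0, 1]]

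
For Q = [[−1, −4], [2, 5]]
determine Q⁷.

[[−2185, −4372], [2186, 4373]]

tr Q = 4 and det Q = 3, so the characteristic polynomial is λ² − (4)λ + (3) with roots 3 and 1.
Eigenvectors give P = [[−1, −2], [1, 1]] with P⁻¹ = [[1, 2], [−1, −1]], and Q = P·diag(3, 1)·P⁻¹.
Then Q⁷ = P·diag(2187, 1)·P⁻¹ = [[−2187, −2], [2187, 1]] · [[1, 2], [−1, −1]] = [[−2185, −4372], [2186, 4373]].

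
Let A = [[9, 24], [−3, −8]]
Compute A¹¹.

A² = A (a projection; rank 1, trace 1), so A¹¹ = A.

[[9, 24], [−3, −8]]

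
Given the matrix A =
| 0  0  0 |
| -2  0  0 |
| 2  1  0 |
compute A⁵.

A is strictly triangular, hence nilpotent: A³ = 0, so A⁵ = 0.

[[0, 0, 0], [0, 0, 0], [0, 0, 0]]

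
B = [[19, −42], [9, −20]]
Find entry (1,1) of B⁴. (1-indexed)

−89

tr B = −1 and det B = −2, so the characteristic polynomial is λ² − (−1)λ + (−2) with roots 1 and −2.
Eigenvectors give P = [[7, 2], [3, 1]] with P⁻¹ = [[1, −2], [−3, 7]], and B = P·diag(1, −2)·P⁻¹.
Then B⁴ = P·diag(1, 16)·P⁻¹ = [[7, 32], [3, 16]] · [[1, −2], [−3, 7]] = [[−89, 210], [−45, 106]].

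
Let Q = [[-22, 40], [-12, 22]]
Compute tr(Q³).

0

tr Q = 0 and det Q = -4, so the characteristic polynomial is λ² − (0)λ + (-4) with roots 2 and -2.
Eigenvectors give P = [[-5, 2], [-3, 1]] with P⁻¹ = [[1, -2], [3, -5]], and Q = P·diag(2, -2)·P⁻¹.
Then Q³ = P·diag(8, -8)·P⁻¹ = [[-40, -16], [-24, -8]] · [[1, -2], [3, -5]] = [[-88, 160], [-48, 88]].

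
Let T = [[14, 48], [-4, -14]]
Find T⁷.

[[896, 3072], [-256, -896]]

tr T = 0 and det T = -4, so the characteristic polynomial is λ² − (0)λ + (-4) with roots -2 and 2.
Eigenvectors give P = [[-3, -4], [1, 1]] with P⁻¹ = [[1, 4], [-1, -3]], and T = P·diag(-2, 2)·P⁻¹.
Then T⁷ = P·diag(-128, 128)·P⁻¹ = [[384, -512], [-128, 128]] · [[1, 4], [-1, -3]] = [[896, 3072], [-256, -896]].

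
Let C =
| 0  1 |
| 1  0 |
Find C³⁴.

[[1, 0], [0, 1]]

C² = I (check: tr C = 0 and det C = -1), so C³⁴ = I since 34 is even.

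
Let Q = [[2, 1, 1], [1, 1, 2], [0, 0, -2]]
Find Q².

[[5, 3, 2], [3, 2, -1], [0, 0, 4]]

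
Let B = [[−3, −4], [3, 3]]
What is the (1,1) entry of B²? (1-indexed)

−3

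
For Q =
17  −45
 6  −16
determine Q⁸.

[[1531, −3825], [510, −1274]]

tr Q = 1 and det Q = −2, so the characteristic polynomial is λ² − (1)λ + (−2) with roots 2 and −1.
Eigenvectors give P = [[−3, 5], [−1, 2]] with P⁻¹ = [[−2, 5], [−1, 3]], and Q = P·diag(2, −1)·P⁻¹.
Then Q⁸ = P·diag(256, 1)·P⁻¹ = [[−768, 5], [−256, 2]] · [[−2, 5], [−1, 3]] = [[1531, −3825], [510, −1274]].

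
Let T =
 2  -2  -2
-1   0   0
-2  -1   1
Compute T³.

T² = [[10, -2, -6], [-2, 2, 2], [-5, 3, 5]]
T³ = [[34, -14, -26], [-10, 2, 6], [-23, 5, 15]]

[[34, -14, -26], [-10, 2, 6], [-23, 5, 15]]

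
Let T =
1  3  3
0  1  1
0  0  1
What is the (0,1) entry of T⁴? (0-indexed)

T = I + N where N = [[0, 3, 3], [0, 0, 1], [0, 0, 0]] is strictly upper-triangular, so N³ = 0.
(I + N)⁴ = I + 4·N + 6·N² = [[1, 12, 30], [0, 1, 4], [0, 0, 1]].

12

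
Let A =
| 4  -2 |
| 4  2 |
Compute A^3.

A^2 = [[8, -12], [24, -4]]
A^3 = [[-16, -40], [80, -56]]

[[-16, -40], [80, -56]]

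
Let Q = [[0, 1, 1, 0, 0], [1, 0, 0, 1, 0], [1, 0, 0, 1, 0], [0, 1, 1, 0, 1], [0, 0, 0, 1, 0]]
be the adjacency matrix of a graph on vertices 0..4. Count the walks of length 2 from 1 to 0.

0

The number of length-2 walks from vertex 1 to vertex 0 is entry (1,0) of Q², where Q is the adjacency matrix.
Q² = [[2, 0, 0, 2, 0], [0, 2, 2, 0, 1], [0, 2, 2, 0, 1], [2, 0, 0, 3, 0], [0, 1, 1, 0, 1]]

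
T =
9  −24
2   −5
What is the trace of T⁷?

tr T = 4 and det T = 3, so the characteristic polynomial is λ² − (4)λ + (3) with roots 3 and 1.
Eigenvectors give P = [[−4, 3], [−1, 1]] with P⁻¹ = [[−1, 3], [−1, 4]], and T = P·diag(3, 1)·P⁻¹.
Then T⁷ = P·diag(2187, 1)·P⁻¹ = [[−8748, 3], [−2187, 1]] · [[−1, 3], [−1, 4]] = [[8745, −26232], [2186, −6557]].

2188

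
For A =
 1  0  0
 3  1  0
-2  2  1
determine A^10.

A = I + N where N = [[0, 0, 0], [3, 0, 0], [-2, 2, 0]] is strictly lower-triangular, so N^3 = 0.
(I + N)^10 = I + 10·N + 45·N^2 = [[1, 0, 0], [30, 1, 0], [250, 20, 1]].

[[1, 0, 0], [30, 1, 0], [250, 20, 1]]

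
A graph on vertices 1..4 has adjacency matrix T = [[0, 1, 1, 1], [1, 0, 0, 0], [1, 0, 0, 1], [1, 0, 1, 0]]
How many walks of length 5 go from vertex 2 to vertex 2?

The number of length-5 walks from vertex 2 to vertex 2 is entry (2,2) of T⁵, where T is the adjacency matrix.
T² = [[3, 0, 1, 1], [0, 1, 1, 1], [1, 1, 2, 1], [1, 1, 1, 2]]
T³ = [[2, 3, 4, 4], [3, 0, 1, 1], [4, 1, 2, 3], [4, 1, 3, 2]]
T⁴ = [[11, 2, 6, 6], [2, 3, 4, 4], [6, 4, 7, 6], [6, 4, 6, 7]]
T⁵ = [[14, 11, 17, 17], [11, 2, 6, 6], [17, 6, 12, 13], [17, 6, 13, 12]]

2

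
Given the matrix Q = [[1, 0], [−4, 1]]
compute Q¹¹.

[[1, 0], [−44, 1]]

Q = I + N where N = [[0, 0], [−4, 0]] is strictly lower-triangular, so N² = 0.
(I + N)¹¹ = I + 11·N = [[1, 0], [−44, 1]].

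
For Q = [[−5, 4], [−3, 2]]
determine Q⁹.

tr Q = −3 and det Q = 2, so the characteristic polynomial is λ² − (−3)λ + (2) with roots −1 and −2.
Eigenvectors give P = [[−1, −4], [−1, −3]] with P⁻¹ = [[3, −4], [−1, 1]], and Q = P·diag(−1, −2)·P⁻¹.
Then Q⁹ = P·diag(−1, −512)·P⁻¹ = [[1, 2048], [1, 1536]] · [[3, −4], [−1, 1]] = [[−2045, 2044], [−1533, 1532]].

[[−2045, 2044], [−1533, 1532]]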